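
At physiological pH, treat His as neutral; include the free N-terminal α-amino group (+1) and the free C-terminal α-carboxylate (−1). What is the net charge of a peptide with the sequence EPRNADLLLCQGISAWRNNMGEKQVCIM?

Near pH 7.4, K and R contribute +1 each, D and E contribute −1 each, and every other side chain (His included, as stated) is uncharged.
Positive (K, R): R3, R17, K23 → +3.
Negative (D, E): E1, D6, E22 → −3.
The N-terminus (+1) and C-terminus (−1) cancel.
Net charge = (+3) + (−3) = 0.

0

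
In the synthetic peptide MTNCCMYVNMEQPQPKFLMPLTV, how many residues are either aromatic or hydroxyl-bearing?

4

Aromatic: F, W, Y. Hydroxyl-bearing: S, T, Y.
Aromatic residues here: Y7, F17 (2).
Hydroxyl-bearing residues here: T2, Y7, T22 (3).
Y is in both groups, so the 1 Y residue must not be double-counted.
Total = 2 + 3 − 1 = 4.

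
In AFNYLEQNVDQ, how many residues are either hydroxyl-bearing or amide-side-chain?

Hydroxyl-bearing: S, T, Y. Amide-side-chain: N, Q.
Hydroxyl-bearing residues here: Y4 (1).
Amide-side-chain residues here: N3, Q7, N8, Q11 (4).
The two groups share no amino acid, so total = 1 + 4 = 5.

5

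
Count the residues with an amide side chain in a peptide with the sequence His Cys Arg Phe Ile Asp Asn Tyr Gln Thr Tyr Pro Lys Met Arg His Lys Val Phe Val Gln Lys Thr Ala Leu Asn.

Only N (asparagine) and Q (glutamine) carry a side-chain carboxamide.
Matching residues: Asn7, Gln9, Gln21, Asn26.

4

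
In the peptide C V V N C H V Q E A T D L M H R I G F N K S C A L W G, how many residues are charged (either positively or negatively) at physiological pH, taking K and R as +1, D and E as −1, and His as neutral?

Charged side chains at pH ~7.4: K, R (positive); D, E (negative).
Matching residues: E9, D12, R16, K21.

4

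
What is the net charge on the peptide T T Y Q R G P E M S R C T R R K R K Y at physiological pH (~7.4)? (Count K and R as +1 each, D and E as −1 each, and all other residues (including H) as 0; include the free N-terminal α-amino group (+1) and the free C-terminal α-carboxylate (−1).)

Positive (K, R): R5, R11, R14, R15, K16, R17, K18 → +7.
Negative (D, E): E8 → −1.
The N-terminus (+1) and C-terminus (−1) cancel.
Net charge = (+7) + (−1) = +6.

+6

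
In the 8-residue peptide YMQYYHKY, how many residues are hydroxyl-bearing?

4

Serine (S), threonine (T), and tyrosine (Y) each carry a hydroxyl group on the side chain.
Matching residues: Y1, Y4, Y5, Y8.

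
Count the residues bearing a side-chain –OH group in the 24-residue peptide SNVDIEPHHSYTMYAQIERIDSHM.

6

The –OH-bearing residues are Ser, Thr (aliphatic alcohols), and Tyr (phenol).
Matching residues: S1, S10, Y11, T12, Y14, S22.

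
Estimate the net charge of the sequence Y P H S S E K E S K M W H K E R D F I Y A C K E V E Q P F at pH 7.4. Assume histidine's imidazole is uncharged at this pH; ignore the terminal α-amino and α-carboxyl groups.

-1

The side chains ionized at physiological pH are Lys/Arg (+1) and Asp/Glu (−1); with His treated as neutral, nothing else contributes.
Positive (K, R): K7, K10, K14, R16, K23 → +5.
Negative (D, E): E6, E8, E15, D17, E24, E26 → −6.
Net charge = (+5) + (−6) = −1.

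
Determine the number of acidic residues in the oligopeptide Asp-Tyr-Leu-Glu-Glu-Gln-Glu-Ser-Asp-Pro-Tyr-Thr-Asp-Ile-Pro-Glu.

Aspartate (D) and glutamate (E) have carboxylic-acid side chains and are the acidic amino acids.
Matching residues: Asp1, Glu4, Glu5, Glu7, Asp9, Asp13, Glu16.

7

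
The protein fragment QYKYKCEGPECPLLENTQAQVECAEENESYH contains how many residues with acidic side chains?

7

Aspartate (D) and glutamate (E) have carboxylic-acid side chains and are the acidic amino acids.
Matching residues: E7, E10, E15, E22, E25, E26, E28.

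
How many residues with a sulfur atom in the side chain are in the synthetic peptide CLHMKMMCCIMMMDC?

10

Cysteine (C, thiol) and methionine (M, thioether) are the two sulfur-containing amino acids.
Matching residues: C1, M4, M6, M7, C8, C9, M11, M12, M13, C15.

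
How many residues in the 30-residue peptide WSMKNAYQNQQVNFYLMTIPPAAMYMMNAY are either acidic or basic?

1

Acidic: D, E. Basic: H, K, R.
Acidic residues here: none (0).
Basic residues here: K4 (1).
The two groups share no amino acid, so total = 0 + 1 = 1.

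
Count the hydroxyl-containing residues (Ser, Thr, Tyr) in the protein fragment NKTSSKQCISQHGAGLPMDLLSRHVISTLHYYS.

10

Matching residues: T3, S4, S5, S10, S22, S27, T28, Y31, Y32, S33.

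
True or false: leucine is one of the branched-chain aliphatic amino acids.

V, L, and I make up the branched-chain aliphatic group.
Leucine is in this group.

True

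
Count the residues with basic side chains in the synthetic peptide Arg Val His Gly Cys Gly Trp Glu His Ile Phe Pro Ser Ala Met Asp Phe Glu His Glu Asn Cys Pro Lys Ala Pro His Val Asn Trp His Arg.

8

The basic amino acids are Lys (K), Arg (R), and His (H).
Matching residues: Arg1, His3, His9, His19, Lys24, His27, His31, Arg32.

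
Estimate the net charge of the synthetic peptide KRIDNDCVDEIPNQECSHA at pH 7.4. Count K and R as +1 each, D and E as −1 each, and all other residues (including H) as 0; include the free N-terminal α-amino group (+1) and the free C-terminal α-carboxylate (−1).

Positive (K, R): K1, R2 → +2.
Negative (D, E): D4, D6, D9, E10, E15 → −5.
The N-terminus (+1) and C-terminus (−1) cancel.
Net charge = (+2) + (−5) = −3.

-3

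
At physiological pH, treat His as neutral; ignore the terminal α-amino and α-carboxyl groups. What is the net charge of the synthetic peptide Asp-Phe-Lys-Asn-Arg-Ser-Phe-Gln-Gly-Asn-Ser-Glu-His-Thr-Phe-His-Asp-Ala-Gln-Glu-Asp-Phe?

The side chains ionized at physiological pH are Lys/Arg (+1) and Asp/Glu (−1); with His treated as neutral, nothing else contributes.
Positive (K, R): Lys3, Arg5 → +2.
Negative (D, E): Asp1, Glu12, Asp17, Glu20, Asp21 → −5.
Net charge = (+2) + (−5) = −3.

-3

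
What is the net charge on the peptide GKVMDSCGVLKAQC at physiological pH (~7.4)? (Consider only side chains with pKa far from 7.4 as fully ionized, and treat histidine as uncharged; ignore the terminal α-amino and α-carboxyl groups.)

Near pH 7.4, K and R contribute +1 each, D and E contribute −1 each, and every other side chain (His included, as stated) is uncharged.
Positive (K, R): K2, K11 → +2.
Negative (D, E): D5 → −1.
Net charge = (+2) + (−1) = +1.

+1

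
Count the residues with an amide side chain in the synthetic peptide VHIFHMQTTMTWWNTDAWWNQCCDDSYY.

4

The amide-side-chain residues are Asn (N) and Gln (Q).
Matching residues: Q7, N14, N20, Q21.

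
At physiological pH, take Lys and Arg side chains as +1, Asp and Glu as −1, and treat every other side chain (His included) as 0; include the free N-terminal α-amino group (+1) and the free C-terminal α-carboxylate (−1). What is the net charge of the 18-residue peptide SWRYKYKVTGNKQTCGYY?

+4

Positive (K, R): R3, K5, K7, K12 → +4.
Negative (D, E): none → −0.
The N-terminus (+1) and C-terminus (−1) cancel.
Net charge = (+4) + (−0) = +4.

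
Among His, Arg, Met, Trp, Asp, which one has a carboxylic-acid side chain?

Only D (aspartate) and E (glutamate) carry a side-chain carboxylic acid.
Of the listed options, only Asp belongs to this group.

Asp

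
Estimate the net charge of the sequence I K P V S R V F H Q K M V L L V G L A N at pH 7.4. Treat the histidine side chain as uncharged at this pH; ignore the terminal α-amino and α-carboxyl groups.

+3

Near pH 7.4, K and R contribute +1 each, D and E contribute −1 each, and every other side chain (His included, as stated) is uncharged.
Positive (K, R): K2, R6, K11 → +3.
Negative (D, E): none → −0.
Net charge = (+3) + (−0) = +3.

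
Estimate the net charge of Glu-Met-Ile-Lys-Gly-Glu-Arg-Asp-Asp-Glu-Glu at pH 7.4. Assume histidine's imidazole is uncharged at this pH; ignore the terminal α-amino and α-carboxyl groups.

The side chains ionized at physiological pH are Lys/Arg (+1) and Asp/Glu (−1); with His treated as neutral, nothing else contributes.
Positive (K, R): Lys4, Arg7 → +2.
Negative (D, E): Glu1, Glu6, Asp8, Asp9, Glu10, Glu11 → −6.
Net charge = (+2) + (−6) = −4.

-4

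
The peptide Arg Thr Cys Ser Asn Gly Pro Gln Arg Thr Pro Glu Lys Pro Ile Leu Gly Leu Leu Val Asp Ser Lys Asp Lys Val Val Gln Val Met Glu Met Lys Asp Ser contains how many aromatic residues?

F, W, and Y each carry an aromatic ring on the side chain.
None of the 35 residues belong to this group.

0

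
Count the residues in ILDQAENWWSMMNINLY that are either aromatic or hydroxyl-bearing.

Aromatic: F, W, Y. Hydroxyl-bearing: S, T, Y.
Aromatic residues here: W8, W9, Y17 (3).
Hydroxyl-bearing residues here: S10, Y17 (2).
Y is in both groups, so the 1 Y residue must not be double-counted.
Total = 3 + 2 − 1 = 4.

4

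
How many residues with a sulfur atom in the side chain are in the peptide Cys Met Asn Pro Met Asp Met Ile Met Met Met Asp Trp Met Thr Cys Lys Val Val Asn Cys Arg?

10

Only Cys (C) and Met (M) have a sulfur atom in the side chain.
Matching residues: Cys1, Met2, Met5, Met7, Met9, Met10, Met11, Met14, Cys16, Cys21.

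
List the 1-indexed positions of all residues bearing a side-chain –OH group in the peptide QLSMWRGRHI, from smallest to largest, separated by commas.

3

Serine (S), threonine (T), and tyrosine (Y) each carry a hydroxyl group on the side chain.
Matching residues: S3.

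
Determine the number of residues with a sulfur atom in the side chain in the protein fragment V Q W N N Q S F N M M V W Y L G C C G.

4

Only Cys (C) and Met (M) have a sulfur atom in the side chain.
Matching residues: M10, M11, C17, C18.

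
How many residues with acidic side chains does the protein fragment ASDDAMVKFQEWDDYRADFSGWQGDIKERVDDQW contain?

10

Only D (aspartate) and E (glutamate) carry a side-chain carboxylic acid.
Matching residues: D3, D4, E11, D13, D14, D18, D25, E28, D31, D32.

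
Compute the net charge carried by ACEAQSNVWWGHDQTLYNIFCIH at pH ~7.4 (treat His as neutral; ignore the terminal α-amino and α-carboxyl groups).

-2

Near pH 7.4, K and R contribute +1 each, D and E contribute −1 each, and every other side chain (His included, as stated) is uncharged.
Positive (K, R): none → +0.
Negative (D, E): E3, D13 → −2.
Net charge = (+0) + (−2) = −2.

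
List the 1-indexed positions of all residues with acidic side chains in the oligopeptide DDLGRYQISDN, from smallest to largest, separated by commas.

1, 2, 10

Aspartate (D) and glutamate (E) have carboxylic-acid side chains and are the acidic amino acids.
Matching residues: D1, D2, D10.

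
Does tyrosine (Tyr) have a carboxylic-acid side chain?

Aspartate (D) and glutamate (E) have carboxylic-acid side chains and are the acidic amino acids.
Tyrosine is not in this group.

No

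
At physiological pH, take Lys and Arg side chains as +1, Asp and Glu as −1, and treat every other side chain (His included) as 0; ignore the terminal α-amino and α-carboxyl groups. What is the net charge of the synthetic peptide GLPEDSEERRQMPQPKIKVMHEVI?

-1

Positive (K, R): R9, R10, K16, K18 → +4.
Negative (D, E): E4, D5, E7, E8, E22 → −5.
Net charge = (+4) + (−5) = −1.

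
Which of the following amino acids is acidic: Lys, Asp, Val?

Aspartate (D) and glutamate (E) have carboxylic-acid side chains and are the acidic amino acids.
Of the listed options, only Asp belongs to this group.

Asp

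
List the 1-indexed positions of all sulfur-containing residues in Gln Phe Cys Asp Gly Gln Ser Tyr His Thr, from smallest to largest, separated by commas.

3

The sulfur-bearing residues are cysteine (–SH) and methionine (–S–CH₃).
Matching residues: Cys3.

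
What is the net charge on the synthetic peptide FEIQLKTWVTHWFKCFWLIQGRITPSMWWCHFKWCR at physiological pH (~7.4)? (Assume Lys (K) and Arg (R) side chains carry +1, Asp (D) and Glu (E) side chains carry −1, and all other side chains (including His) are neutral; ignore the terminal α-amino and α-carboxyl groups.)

Positive (K, R): K6, K14, R22, K33, R36 → +5.
Negative (D, E): E2 → −1.
Net charge = (+5) + (−1) = +4.

+4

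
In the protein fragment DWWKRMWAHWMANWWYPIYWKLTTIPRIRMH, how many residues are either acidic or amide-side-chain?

Acidic: D, E. Amide-side-chain: N, Q.
Acidic residues here: D1 (1).
Amide-side-chain residues here: N13 (1).
The two groups share no amino acid, so total = 1 + 1 = 2.

2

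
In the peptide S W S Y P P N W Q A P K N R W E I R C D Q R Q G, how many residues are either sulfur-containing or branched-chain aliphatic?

2

Sulfur-containing: C, M. Branched-chain aliphatic: I, L, V.
Sulfur-containing residues here: C19 (1).
Branched-chain aliphatic residues here: I17 (1).
The two groups share no amino acid, so total = 1 + 1 = 2.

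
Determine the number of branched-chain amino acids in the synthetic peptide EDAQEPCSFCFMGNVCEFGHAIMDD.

2

V, L, and I make up the branched-chain aliphatic group.
Matching residues: V15, I22.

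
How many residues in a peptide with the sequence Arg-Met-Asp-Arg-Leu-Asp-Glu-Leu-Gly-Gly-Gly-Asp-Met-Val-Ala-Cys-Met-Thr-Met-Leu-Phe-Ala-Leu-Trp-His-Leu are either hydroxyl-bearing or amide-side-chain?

Hydroxyl-bearing: S, T, Y. Amide-side-chain: N, Q.
Hydroxyl-bearing residues here: Thr18 (1).
Amide-side-chain residues here: none (0).
The two groups share no amino acid, so total = 1 + 0 = 1.

1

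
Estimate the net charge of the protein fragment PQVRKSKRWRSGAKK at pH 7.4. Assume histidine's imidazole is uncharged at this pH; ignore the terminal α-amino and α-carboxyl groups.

Near pH 7.4, K and R contribute +1 each, D and E contribute −1 each, and every other side chain (His included, as stated) is uncharged.
Positive (K, R): R4, K5, K7, R8, R10, K14, K15 → +7.
Negative (D, E): none → −0.
Net charge = (+7) + (−0) = +7.

+7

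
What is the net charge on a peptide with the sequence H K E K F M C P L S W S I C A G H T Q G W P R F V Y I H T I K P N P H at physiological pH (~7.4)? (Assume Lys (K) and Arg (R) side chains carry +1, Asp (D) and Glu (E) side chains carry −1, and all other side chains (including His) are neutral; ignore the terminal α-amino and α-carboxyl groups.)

Positive (K, R): K2, K4, R23, K31 → +4.
Negative (D, E): E3 → −1.
Net charge = (+4) + (−1) = +3.

+3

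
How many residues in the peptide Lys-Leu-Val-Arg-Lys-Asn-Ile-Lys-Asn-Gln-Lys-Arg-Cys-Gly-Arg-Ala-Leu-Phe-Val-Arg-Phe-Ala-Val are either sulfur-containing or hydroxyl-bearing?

1

Sulfur-containing: C, M. Hydroxyl-bearing: S, T, Y.
Sulfur-containing residues here: Cys13 (1).
Hydroxyl-bearing residues here: none (0).
The two groups share no amino acid, so total = 1 + 0 = 1.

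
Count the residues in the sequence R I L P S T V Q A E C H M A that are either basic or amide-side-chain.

3

Basic: H, K, R. Amide-side-chain: N, Q.
Basic residues here: R1, H12 (2).
Amide-side-chain residues here: Q8 (1).
The two groups share no amino acid, so total = 2 + 1 = 3.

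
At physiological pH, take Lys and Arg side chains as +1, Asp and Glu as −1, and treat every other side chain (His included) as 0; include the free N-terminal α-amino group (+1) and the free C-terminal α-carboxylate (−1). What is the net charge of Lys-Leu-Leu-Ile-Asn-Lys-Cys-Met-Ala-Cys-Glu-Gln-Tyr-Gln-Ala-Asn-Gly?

+1

Positive (K, R): Lys1, Lys6 → +2.
Negative (D, E): Glu11 → −1.
The N-terminus (+1) and C-terminus (−1) cancel.
Net charge = (+2) + (−1) = +1.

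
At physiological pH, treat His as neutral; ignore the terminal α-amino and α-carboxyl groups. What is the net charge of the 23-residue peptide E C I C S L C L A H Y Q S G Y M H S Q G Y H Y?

-1

The side chains ionized at physiological pH are Lys/Arg (+1) and Asp/Glu (−1); with His treated as neutral, nothing else contributes.
Positive (K, R): none → +0.
Negative (D, E): E1 → −1.
Net charge = (+0) + (−1) = −1.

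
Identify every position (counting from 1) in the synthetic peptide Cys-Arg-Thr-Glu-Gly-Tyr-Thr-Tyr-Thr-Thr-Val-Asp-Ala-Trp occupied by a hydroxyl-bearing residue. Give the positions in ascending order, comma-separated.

3, 6, 7, 8, 9, 10

Serine (S), threonine (T), and tyrosine (Y) each carry a hydroxyl group on the side chain.
Matching residues: Thr3, Tyr6, Thr7, Tyr8, Thr9, Thr10.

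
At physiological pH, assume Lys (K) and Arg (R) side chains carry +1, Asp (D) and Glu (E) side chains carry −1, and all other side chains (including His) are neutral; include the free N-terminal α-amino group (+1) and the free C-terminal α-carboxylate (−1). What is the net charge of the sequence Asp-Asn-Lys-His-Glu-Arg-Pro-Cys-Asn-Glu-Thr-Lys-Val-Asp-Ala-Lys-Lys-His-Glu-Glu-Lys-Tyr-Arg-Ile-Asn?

+1

Positive (K, R): Lys3, Arg6, Lys12, Lys16, Lys17, Lys21, Arg23 → +7.
Negative (D, E): Asp1, Glu5, Glu10, Asp14, Glu19, Glu20 → −6.
The N-terminus (+1) and C-terminus (−1) cancel.
Net charge = (+7) + (−6) = +1.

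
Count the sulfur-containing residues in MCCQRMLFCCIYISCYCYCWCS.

The sulfur-bearing residues are cysteine (–SH) and methionine (–S–CH₃).
Matching residues: M1, C2, C3, M6, C9, C10, C15, C17, C19, C21.

10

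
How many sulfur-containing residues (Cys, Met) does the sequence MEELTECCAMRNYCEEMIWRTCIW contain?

7

Matching residues: M1, C7, C8, M10, C14, M17, C22.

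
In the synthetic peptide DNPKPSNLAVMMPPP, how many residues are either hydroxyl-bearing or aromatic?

1

Hydroxyl-bearing: S, T, Y. Aromatic: F, W, Y.
Hydroxyl-bearing residues here: S6 (1).
Aromatic residues here: none (0).
(Y belongs to both groups, but none appear in this sequence.) Total = 1 + 0 = 1.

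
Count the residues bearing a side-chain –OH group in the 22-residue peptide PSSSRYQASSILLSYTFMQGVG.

9

The –OH-bearing residues are Ser, Thr (aliphatic alcohols), and Tyr (phenol).
Matching residues: S2, S3, S4, Y6, S9, S10, S14, Y15, T16.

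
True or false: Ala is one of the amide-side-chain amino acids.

Only N (asparagine) and Q (glutamine) carry a side-chain carboxamide.
Alanine is not in this group.

False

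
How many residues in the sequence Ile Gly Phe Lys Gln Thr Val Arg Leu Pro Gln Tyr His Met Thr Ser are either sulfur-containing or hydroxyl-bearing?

5

Sulfur-containing: C, M. Hydroxyl-bearing: S, T, Y.
Sulfur-containing residues here: Met14 (1).
Hydroxyl-bearing residues here: Thr6, Tyr12, Thr15, Ser16 (4).
The two groups share no amino acid, so total = 1 + 4 = 5.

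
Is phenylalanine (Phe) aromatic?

Yes

F, W, and Y each carry an aromatic ring on the side chain.
Phenylalanine is in this group.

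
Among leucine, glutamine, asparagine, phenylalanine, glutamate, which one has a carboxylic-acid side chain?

Aspartate (D) and glutamate (E) have carboxylic-acid side chains and are the acidic amino acids.
Of the listed options, only glutamate belongs to this group.

glutamate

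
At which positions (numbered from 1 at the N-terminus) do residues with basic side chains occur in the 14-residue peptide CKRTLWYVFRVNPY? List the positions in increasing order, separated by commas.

2, 3, 10

K, R, and H are the three residues with basic side chains (ε-amine, guanidinium, and imidazole respectively).
Matching residues: K2, R3, R10.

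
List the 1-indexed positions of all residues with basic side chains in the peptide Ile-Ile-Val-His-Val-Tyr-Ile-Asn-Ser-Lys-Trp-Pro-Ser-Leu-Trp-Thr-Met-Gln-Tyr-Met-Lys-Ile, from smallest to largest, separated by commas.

Lysine (K), arginine (R), and histidine (H) have basic, nitrogen-containing side chains.
Matching residues: His4, Lys10, Lys21.

4, 10, 21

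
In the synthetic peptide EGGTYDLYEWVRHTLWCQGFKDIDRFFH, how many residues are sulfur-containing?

1

The sulfur-bearing residues are cysteine (–SH) and methionine (–S–CH₃).
Matching residues: C17.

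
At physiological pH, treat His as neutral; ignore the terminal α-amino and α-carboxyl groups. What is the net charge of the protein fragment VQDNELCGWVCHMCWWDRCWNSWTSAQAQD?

At pH ~7.4 the Lys and Arg side chains are protonated (+1), the Asp and Glu side chains are deprotonated (−1), and with His taken as neutral all other side chains carry no charge.
Positive (K, R): R18 → +1.
Negative (D, E): D3, E5, D17, D30 → −4.
Net charge = (+1) + (−4) = −3.

-3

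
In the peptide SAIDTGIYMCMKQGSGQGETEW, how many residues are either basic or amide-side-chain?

Basic: H, K, R. Amide-side-chain: N, Q.
Basic residues here: K12 (1).
Amide-side-chain residues here: Q13, Q17 (2).
The two groups share no amino acid, so total = 1 + 2 = 3.

3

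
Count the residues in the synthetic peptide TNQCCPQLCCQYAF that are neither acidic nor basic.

14

Acidic: D, E. Basic: K, R, H. All other residues are neither.
Matching residues: T1, N2, Q3, C4, C5, P6, Q7, L8, C9, C10, Q11, Y12, A13, F14.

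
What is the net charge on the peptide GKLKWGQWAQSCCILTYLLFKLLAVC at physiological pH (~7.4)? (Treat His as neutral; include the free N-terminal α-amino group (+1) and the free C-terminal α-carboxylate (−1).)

Near pH 7.4, K and R contribute +1 each, D and E contribute −1 each, and every other side chain (His included, as stated) is uncharged.
Positive (K, R): K2, K4, K21 → +3.
Negative (D, E): none → −0.
The N-terminus (+1) and C-terminus (−1) cancel.
Net charge = (+3) + (−0) = +3.

+3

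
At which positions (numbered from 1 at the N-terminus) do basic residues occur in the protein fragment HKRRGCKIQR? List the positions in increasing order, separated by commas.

1, 2, 3, 4, 7, 10

Lysine (K), arginine (R), and histidine (H) have basic, nitrogen-containing side chains.
Matching residues: H1, K2, R3, R4, K7, R10.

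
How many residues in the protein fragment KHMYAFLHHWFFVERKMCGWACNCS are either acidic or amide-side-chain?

Acidic: D, E. Amide-side-chain: N, Q.
Acidic residues here: E14 (1).
Amide-side-chain residues here: N23 (1).
The two groups share no amino acid, so total = 1 + 1 = 2.

2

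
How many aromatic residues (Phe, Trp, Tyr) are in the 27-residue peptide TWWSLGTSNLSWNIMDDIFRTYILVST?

5

Matching residues: W2, W3, W12, F19, Y22.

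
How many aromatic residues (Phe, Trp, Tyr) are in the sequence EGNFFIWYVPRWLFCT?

Matching residues: F4, F5, W7, Y8, W12, F14.

6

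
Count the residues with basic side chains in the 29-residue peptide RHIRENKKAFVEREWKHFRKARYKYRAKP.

Lysine (K), arginine (R), and histidine (H) have basic, nitrogen-containing side chains.
Matching residues: R1, H2, R4, K7, K8, R13, K16, H17, R19, K20, R22, K24, R26, K28.

14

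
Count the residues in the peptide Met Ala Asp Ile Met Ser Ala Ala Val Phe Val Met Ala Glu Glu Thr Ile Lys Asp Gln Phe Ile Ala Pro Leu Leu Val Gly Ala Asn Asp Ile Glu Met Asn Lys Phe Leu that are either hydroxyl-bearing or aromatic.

5

Hydroxyl-bearing: S, T, Y. Aromatic: F, W, Y.
Hydroxyl-bearing residues here: Ser6, Thr16 (2).
Aromatic residues here: Phe10, Phe21, Phe37 (3).
(Y belongs to both groups, but none appear in this sequence.) Total = 2 + 3 = 5.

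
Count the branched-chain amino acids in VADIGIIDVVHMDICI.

V, L, and I make up the branched-chain aliphatic group.
Matching residues: V1, I4, I6, I7, V9, V10, I14, I16.

8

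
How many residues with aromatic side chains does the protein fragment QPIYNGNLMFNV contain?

F, W, and Y each carry an aromatic ring on the side chain.
Matching residues: Y4, F10.

2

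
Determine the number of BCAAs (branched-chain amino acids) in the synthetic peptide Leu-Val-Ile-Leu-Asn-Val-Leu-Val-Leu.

8

Valine (V), leucine (L), and isoleucine (I) are the branched-chain amino acids.
Matching residues: Leu1, Val2, Ile3, Leu4, Val6, Leu7, Val8, Leu9.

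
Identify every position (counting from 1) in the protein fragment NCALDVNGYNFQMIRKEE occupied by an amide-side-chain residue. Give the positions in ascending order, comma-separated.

1, 7, 10, 12

The amide-side-chain residues are Asn (N) and Gln (Q).
Matching residues: N1, N7, N10, Q12.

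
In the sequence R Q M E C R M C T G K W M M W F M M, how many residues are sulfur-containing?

Cysteine (C, thiol) and methionine (M, thioether) are the two sulfur-containing amino acids.
Matching residues: M3, C5, M7, C8, M13, M14, M17, M18.

8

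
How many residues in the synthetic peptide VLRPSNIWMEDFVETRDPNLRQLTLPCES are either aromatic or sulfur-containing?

Aromatic: F, W, Y. Sulfur-containing: C, M.
Aromatic residues here: W8, F12 (2).
Sulfur-containing residues here: M9, C27 (2).
The two groups share no amino acid, so total = 2 + 2 = 4.

4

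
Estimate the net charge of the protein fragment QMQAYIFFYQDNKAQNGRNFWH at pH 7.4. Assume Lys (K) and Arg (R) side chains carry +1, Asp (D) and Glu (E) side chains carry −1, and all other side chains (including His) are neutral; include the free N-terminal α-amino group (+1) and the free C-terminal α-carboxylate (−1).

+1

Positive (K, R): K13, R18 → +2.
Negative (D, E): D11 → −1.
The N-terminus (+1) and C-terminus (−1) cancel.
Net charge = (+2) + (−1) = +1.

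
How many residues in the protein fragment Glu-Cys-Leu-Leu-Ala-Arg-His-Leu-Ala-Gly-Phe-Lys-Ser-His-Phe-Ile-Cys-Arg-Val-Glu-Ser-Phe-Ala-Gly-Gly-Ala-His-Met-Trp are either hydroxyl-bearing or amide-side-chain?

2

Hydroxyl-bearing: S, T, Y. Amide-side-chain: N, Q.
Hydroxyl-bearing residues here: Ser13, Ser21 (2).
Amide-side-chain residues here: none (0).
The two groups share no amino acid, so total = 2 + 0 = 2.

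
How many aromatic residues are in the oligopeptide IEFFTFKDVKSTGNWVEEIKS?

4

F, W, and Y each carry an aromatic ring on the side chain.
Matching residues: F3, F4, F6, W15.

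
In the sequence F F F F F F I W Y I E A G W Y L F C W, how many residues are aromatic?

Phenylalanine (F), tryptophan (W), and tyrosine (Y) have aromatic ring side chains.
Matching residues: F1, F2, F3, F4, F5, F6, W8, Y9, W14, Y15, F17, W19.

12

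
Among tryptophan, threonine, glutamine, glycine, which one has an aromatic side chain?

F, W, and Y each carry an aromatic ring on the side chain.
Of the listed options, only tryptophan belongs to this group.

tryptophan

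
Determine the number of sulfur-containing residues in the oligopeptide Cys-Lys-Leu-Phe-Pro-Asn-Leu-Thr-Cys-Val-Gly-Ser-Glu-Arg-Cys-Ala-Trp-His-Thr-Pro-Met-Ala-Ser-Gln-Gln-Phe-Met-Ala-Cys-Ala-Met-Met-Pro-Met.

Cysteine (C, thiol) and methionine (M, thioether) are the two sulfur-containing amino acids.
Matching residues: Cys1, Cys9, Cys15, Met21, Met27, Cys29, Met31, Met32, Met34.

9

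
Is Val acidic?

No

Aspartate (D) and glutamate (E) have carboxylic-acid side chains and are the acidic amino acids.
Valine is not in this group.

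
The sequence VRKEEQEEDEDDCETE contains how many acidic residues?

10

Only D (aspartate) and E (glutamate) carry a side-chain carboxylic acid.
Matching residues: E4, E5, E7, E8, D9, E10, D11, D12, E14, E16.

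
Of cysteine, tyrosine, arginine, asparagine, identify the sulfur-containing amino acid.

The sulfur-bearing residues are cysteine (–SH) and methionine (–S–CH₃).
Of the listed options, only cysteine belongs to this group.

cysteine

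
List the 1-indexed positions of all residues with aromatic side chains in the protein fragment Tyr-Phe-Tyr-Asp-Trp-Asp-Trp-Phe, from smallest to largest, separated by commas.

Phenylalanine (F), tryptophan (W), and tyrosine (Y) have aromatic ring side chains.
Matching residues: Tyr1, Phe2, Tyr3, Trp5, Trp7, Phe8.

1, 2, 3, 5, 7, 8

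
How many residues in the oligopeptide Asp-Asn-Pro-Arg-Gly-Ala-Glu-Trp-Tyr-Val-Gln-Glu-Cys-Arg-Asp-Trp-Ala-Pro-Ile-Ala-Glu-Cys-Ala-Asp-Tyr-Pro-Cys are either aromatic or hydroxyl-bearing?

Aromatic: F, W, Y. Hydroxyl-bearing: S, T, Y.
Aromatic residues here: Trp8, Tyr9, Trp16, Tyr25 (4).
Hydroxyl-bearing residues here: Tyr9, Tyr25 (2).
Y is in both groups, so the 2 Y residues must not be double-counted.
Total = 4 + 2 − 2 = 4.

4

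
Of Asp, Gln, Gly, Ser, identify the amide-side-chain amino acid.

Gln

Only N (asparagine) and Q (glutamine) carry a side-chain carboxamide.
Of the listed options, only Gln belongs to this group.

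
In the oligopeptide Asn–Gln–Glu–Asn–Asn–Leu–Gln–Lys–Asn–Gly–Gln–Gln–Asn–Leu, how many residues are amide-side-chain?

Asparagine (N) and glutamine (Q) have uncharged amide side chains.
Matching residues: Asn1, Gln2, Asn4, Asn5, Gln7, Asn9, Gln11, Gln12, Asn13.

9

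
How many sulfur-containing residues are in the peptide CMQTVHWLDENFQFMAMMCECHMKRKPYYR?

8

Cysteine (C, thiol) and methionine (M, thioether) are the two sulfur-containing amino acids.
Matching residues: C1, M2, M15, M17, M18, C19, C21, M23.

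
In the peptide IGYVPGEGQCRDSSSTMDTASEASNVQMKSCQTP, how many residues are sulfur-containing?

Only Cys (C) and Met (M) have a sulfur atom in the side chain.
Matching residues: C10, M17, M28, C31.

4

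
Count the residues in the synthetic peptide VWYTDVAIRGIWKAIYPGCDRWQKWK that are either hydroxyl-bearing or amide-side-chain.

Hydroxyl-bearing: S, T, Y. Amide-side-chain: N, Q.
Hydroxyl-bearing residues here: Y3, T4, Y16 (3).
Amide-side-chain residues here: Q23 (1).
The two groups share no amino acid, so total = 3 + 1 = 4.

4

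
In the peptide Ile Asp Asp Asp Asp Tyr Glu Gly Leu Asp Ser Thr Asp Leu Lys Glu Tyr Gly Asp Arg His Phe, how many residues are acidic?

9

Only D (aspartate) and E (glutamate) carry a side-chain carboxylic acid.
Matching residues: Asp2, Asp3, Asp4, Asp5, Glu7, Asp10, Asp13, Glu16, Asp19.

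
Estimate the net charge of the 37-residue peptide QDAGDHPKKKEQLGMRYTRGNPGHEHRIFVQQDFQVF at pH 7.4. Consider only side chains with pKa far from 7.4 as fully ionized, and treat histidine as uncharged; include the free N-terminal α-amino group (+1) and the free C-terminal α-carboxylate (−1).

+1

At pH ~7.4 the Lys and Arg side chains are protonated (+1), the Asp and Glu side chains are deprotonated (−1), and with His taken as neutral all other side chains carry no charge.
Positive (K, R): K8, K9, K10, R16, R19, R27 → +6.
Negative (D, E): D2, D5, E11, E25, D33 → −5.
The N-terminus (+1) and C-terminus (−1) cancel.
Net charge = (+6) + (−5) = +1.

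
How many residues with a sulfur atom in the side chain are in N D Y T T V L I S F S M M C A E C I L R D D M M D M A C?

8

Only Cys (C) and Met (M) have a sulfur atom in the side chain.
Matching residues: M12, M13, C14, C17, M23, M24, M26, C28.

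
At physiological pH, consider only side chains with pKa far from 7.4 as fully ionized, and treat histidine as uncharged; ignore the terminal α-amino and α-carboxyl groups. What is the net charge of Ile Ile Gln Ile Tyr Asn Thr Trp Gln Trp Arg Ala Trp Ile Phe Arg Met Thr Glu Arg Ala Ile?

+2

Near pH 7.4, K and R contribute +1 each, D and E contribute −1 each, and every other side chain (His included, as stated) is uncharged.
Positive (K, R): Arg11, Arg16, Arg20 → +3.
Negative (D, E): Glu19 → −1.
Net charge = (+3) + (−1) = +2.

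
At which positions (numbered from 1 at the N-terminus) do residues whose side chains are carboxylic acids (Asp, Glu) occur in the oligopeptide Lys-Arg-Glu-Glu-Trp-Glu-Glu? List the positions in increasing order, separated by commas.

Matching residues: Glu3, Glu4, Glu6, Glu7.

3, 4, 6, 7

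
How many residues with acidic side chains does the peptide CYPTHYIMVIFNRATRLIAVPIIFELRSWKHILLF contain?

Aspartate (D) and glutamate (E) have carboxylic-acid side chains and are the acidic amino acids.
Matching residues: E25.

1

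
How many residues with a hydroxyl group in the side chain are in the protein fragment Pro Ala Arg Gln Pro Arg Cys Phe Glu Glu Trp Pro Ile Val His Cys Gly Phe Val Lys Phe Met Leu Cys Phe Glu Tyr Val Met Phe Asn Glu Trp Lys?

The –OH-bearing residues are Ser, Thr (aliphatic alcohols), and Tyr (phenol).
Matching residues: Tyr27.

1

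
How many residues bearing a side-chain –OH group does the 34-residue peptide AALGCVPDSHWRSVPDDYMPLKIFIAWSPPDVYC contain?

The –OH-bearing residues are Ser, Thr (aliphatic alcohols), and Tyr (phenol).
Matching residues: S9, S13, Y18, S28, Y33.

5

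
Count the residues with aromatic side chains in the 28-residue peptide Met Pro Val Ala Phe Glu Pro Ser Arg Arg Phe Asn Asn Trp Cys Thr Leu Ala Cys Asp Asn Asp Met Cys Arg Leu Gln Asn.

3

Phenylalanine (F), tryptophan (W), and tyrosine (Y) have aromatic ring side chains.
Matching residues: Phe5, Phe11, Trp14.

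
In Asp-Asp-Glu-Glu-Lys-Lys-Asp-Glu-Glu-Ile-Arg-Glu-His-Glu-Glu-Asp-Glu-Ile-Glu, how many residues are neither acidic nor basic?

Acidic: D, E. Basic: K, R, H. All other residues are neither.
Matching residues: Ile10, Ile18.

2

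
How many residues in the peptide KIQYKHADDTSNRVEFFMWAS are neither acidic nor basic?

Acidic: D, E. Basic: K, R, H. All other residues are neither.
Matching residues: I2, Q3, Y4, A7, T10, S11, N12, V14, F16, F17, M18, W19, A20, S21.

14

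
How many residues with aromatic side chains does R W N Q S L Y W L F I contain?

F, W, and Y each carry an aromatic ring on the side chain.
Matching residues: W2, Y7, W8, F10.

4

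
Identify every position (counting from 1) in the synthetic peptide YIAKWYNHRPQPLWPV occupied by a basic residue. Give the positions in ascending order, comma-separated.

Matching residues: K4, H8, R9.

4, 8, 9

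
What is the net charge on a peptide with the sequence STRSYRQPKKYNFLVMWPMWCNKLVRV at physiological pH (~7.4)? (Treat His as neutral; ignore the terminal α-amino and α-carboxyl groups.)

The side chains ionized at physiological pH are Lys/Arg (+1) and Asp/Glu (−1); with His treated as neutral, nothing else contributes.
Positive (K, R): R3, R6, K9, K10, K23, R26 → +6.
Negative (D, E): none → −0.
Net charge = (+6) + (−0) = +6.

+6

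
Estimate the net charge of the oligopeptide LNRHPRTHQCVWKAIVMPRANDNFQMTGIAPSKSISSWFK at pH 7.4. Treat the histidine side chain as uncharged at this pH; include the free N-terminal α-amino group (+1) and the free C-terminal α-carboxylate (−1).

+5

The side chains ionized at physiological pH are Lys/Arg (+1) and Asp/Glu (−1); with His treated as neutral, nothing else contributes.
Positive (K, R): R3, R6, K13, R19, K33, K40 → +6.
Negative (D, E): D22 → −1.
The N-terminus (+1) and C-terminus (−1) cancel.
Net charge = (+6) + (−1) = +5.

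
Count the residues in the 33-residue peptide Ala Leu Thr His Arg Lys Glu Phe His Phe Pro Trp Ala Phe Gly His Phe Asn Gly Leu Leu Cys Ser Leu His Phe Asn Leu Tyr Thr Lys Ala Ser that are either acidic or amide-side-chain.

3

Acidic: D, E. Amide-side-chain: N, Q.
Acidic residues here: Glu7 (1).
Amide-side-chain residues here: Asn18, Asn27 (2).
The two groups share no amino acid, so total = 1 + 2 = 3.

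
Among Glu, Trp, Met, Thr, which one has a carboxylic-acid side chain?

Glu

Only D (aspartate) and E (glutamate) carry a side-chain carboxylic acid.
Of the listed options, only Glu belongs to this group.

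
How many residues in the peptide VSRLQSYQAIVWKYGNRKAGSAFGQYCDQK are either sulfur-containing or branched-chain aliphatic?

Sulfur-containing: C, M. Branched-chain aliphatic: I, L, V.
Sulfur-containing residues here: C27 (1).
Branched-chain aliphatic residues here: V1, L4, I10, V11 (4).
The two groups share no amino acid, so total = 1 + 4 = 5.

5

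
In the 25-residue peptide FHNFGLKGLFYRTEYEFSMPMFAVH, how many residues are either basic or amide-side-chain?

Basic: H, K, R. Amide-side-chain: N, Q.
Basic residues here: H2, K7, R12, H25 (4).
Amide-side-chain residues here: N3 (1).
The two groups share no amino acid, so total = 4 + 1 = 5.

5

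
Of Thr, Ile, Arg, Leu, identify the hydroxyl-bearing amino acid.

S, T, and Y are the three residues with a side-chain hydroxyl.
Of the listed options, only Thr belongs to this group.

Thr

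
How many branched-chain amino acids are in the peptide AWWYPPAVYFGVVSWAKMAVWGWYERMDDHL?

V, L, and I make up the branched-chain aliphatic group.
Matching residues: V8, V12, V13, V20, L31.

5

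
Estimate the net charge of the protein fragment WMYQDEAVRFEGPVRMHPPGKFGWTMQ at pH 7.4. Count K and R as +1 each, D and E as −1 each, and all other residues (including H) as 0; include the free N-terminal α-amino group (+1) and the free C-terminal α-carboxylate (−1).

Positive (K, R): R9, R15, K21 → +3.
Negative (D, E): D5, E6, E11 → −3.
The N-terminus (+1) and C-terminus (−1) cancel.
Net charge = (+3) + (−3) = 0.

0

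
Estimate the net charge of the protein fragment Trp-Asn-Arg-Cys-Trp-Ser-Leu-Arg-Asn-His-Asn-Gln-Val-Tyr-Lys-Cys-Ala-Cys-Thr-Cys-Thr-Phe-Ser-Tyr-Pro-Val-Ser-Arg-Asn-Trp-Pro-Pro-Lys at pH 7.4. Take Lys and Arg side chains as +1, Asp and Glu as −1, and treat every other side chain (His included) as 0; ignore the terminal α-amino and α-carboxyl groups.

+5

Positive (K, R): Arg3, Arg8, Lys15, Arg28, Lys33 → +5.
Negative (D, E): none → −0.
Net charge = (+5) + (−0) = +5.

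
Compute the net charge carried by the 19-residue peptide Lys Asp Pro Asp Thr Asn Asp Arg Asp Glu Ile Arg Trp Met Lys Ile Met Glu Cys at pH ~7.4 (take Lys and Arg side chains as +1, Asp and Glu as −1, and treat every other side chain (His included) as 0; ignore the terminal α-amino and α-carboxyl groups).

-2

Positive (K, R): Lys1, Arg8, Arg12, Lys15 → +4.
Negative (D, E): Asp2, Asp4, Asp7, Asp9, Glu10, Glu18 → −6.
Net charge = (+4) + (−6) = −2.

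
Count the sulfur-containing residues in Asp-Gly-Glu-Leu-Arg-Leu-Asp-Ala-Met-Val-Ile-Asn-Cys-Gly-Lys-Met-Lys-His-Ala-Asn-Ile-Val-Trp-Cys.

The sulfur-bearing residues are cysteine (–SH) and methionine (–S–CH₃).
Matching residues: Met9, Cys13, Met16, Cys24.

4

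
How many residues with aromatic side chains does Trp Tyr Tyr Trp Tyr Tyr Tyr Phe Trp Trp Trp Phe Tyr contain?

13

The aromatic amino acids are Phe (F, benzyl), Trp (W, indole), and Tyr (Y, phenol).
Matching residues: Trp1, Tyr2, Tyr3, Trp4, Tyr5, Tyr6, Tyr7, Phe8, Trp9, Trp10, Trp11, Phe12, Tyr13.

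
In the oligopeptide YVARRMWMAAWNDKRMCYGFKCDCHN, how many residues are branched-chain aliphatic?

The BCAAs are Val, Leu, and Ile — aliphatic side chains with a branch point.
Matching residues: V2.

1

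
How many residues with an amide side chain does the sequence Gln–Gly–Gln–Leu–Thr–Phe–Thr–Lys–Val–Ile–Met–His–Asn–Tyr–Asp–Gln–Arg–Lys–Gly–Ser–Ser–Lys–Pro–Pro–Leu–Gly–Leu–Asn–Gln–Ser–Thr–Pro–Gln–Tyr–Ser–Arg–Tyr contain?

Asparagine (N) and glutamine (Q) have uncharged amide side chains.
Matching residues: Gln1, Gln3, Asn13, Gln16, Asn28, Gln29, Gln33.

7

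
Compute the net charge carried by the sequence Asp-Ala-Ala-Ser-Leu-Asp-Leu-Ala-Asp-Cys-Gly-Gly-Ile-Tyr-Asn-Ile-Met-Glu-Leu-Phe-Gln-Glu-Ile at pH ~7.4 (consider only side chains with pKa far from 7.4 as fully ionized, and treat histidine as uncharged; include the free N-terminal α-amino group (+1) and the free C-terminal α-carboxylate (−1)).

Near pH 7.4, K and R contribute +1 each, D and E contribute −1 each, and every other side chain (His included, as stated) is uncharged.
Positive (K, R): none → +0.
Negative (D, E): Asp1, Asp6, Asp9, Glu18, Glu22 → −5.
The N-terminus (+1) and C-terminus (−1) cancel.
Net charge = (+0) + (−5) = −5.

-5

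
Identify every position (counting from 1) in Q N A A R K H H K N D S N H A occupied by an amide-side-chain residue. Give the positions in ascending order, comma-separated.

1, 2, 10, 13

The amide-side-chain residues are Asn (N) and Gln (Q).
Matching residues: Q1, N2, N10, N13.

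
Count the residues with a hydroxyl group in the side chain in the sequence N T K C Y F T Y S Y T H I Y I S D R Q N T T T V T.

13

Serine (S), threonine (T), and tyrosine (Y) each carry a hydroxyl group on the side chain.
Matching residues: T2, Y5, T7, Y8, S9, Y10, T11, Y14, S16, T21, T22, T23, T25.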